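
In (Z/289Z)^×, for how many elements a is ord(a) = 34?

16

φ(289) = φ(17^2) = 17·(17−1) = 272 = 2^4 · 17.
In a cyclic group of order 272, there are φ(d) elements of order d for each divisor d of 272, and zero for non-divisors.
34 = 2 · 17 divides 272, and φ(34) = 16.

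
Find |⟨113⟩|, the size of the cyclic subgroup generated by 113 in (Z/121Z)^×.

By Lagrange's theorem, ord_121(113) divides φ(121) = φ(11^2) = 11·(11−1) = 110 = 2 · 5 · 11.
Divisors of 110: 1, 2, 5, 10, 11, 22, 55, 110.
Evaluate successive powers at the divisors of 110:
113^1 ≡ 113 (mod 121)
113^2 ≡ 64 (mod 121)
113^5 ≡ 23 (mod 121)
113^10 ≡ 45 (mod 121)
113^11 ≡ 3 (mod 121)
113^22 ≡ 9 (mod 121)
113^55 ≡ 1 (mod 121) ✓
Therefore the multiplicative order of 113 modulo 121 is 55.

55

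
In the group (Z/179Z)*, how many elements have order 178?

88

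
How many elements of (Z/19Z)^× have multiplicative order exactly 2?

1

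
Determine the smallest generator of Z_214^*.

φ(214) = φ(2)·φ(107) = 1·106 = 106 = 2 · 53.
Test candidates g = 2, 3, … against the prime factors q ∈ {2, 53} of φ(214): g is a generator iff g^(106/q) ≢ 1 for every such q.
g = 2: gcd(2, 214) = 2 > 1, not a unit — skip.
g = 3: 3^53 ≡ 1 — hits 1, so not a primitive root.
g = 4: gcd(4, 214) = 2 > 1, not a unit — skip.
g = 5: 5^53 ≡ 213; 5^2 ≡ 25 — none is 1, so 5 is a primitive root.
Hence the least primitive root of 214 is 5.

5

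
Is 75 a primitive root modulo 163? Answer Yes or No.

φ(163) = 163 − 1 = 162 = 2 · 3^4.
Test 75^(162/q) mod 163 for each prime factor q of 162:
75^81 ≡ 162 (mod 163)  [q = 2: ≢ 1 ✓]
75^54 ≡ 58 (mod 163)  [q = 3: ≢ 1 ✓]
All checks pass, so 75 has order 162 and is a primitive root modulo 163.

Yes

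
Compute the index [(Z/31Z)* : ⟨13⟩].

By Lagrange's theorem, ord_31(13) divides φ(31) = 31 − 1 = 30 = 2 · 3 · 5.
Divisors of 30: 1, 2, 3, 5, 6, 10, 15, 30.
Test each divisor d:
13^1 ≡ 13 (mod 31)
13^2 ≡ 14 (mod 31)
13^3 ≡ 27 (mod 31)
13^5 ≡ 6 (mod 31)
13^6 ≡ 16 (mod 31)
13^10 ≡ 5 (mod 31)
13^15 ≡ 30 (mod 31)
13^30 ≡ 1 (mod 31) ✓
Thus |⟨13⟩| = ord(13) = 30.
[(Z/31Z)^× : ⟨13⟩] = 30/30 = 1.

1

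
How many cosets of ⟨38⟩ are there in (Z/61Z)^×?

By Lagrange's theorem, ord_61(38) divides φ(61) = 61 − 1 = 60 = 2^2 · 3 · 5.
Divisors of 60: 1, 2, 3, 4, 5, 6, 10, 12, 15, 20, 30, 60.
Check 38^d mod 61 for each divisor in increasing order:
38^1 ≡ 38 (mod 61)
38^2 ≡ 41 (mod 61)
38^3 ≡ 33 (mod 61)
38^4 ≡ 34 (mod 61)
38^5 ≡ 11 (mod 61)
38^6 ≡ 52 (mod 61)
38^10 ≡ 60 (mod 61)
38^12 ≡ 20 (mod 61)
38^15 ≡ 50 (mod 61)
38^20 ≡ 1 (mod 61) ✓
So ord_61(38) = 20, hence |⟨38⟩| = 20.
The index is φ(61) / ord(38) = 60 / 20 = 3.

3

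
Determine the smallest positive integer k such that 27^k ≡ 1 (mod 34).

16

The order of 27 must divide φ(34) = φ(2)·φ(17) = 1·16 = 16 = 2^4.
Divisors of 16: 1, 2, 4, 8, 16.
Test each divisor d:
27^1 ≡ 27
27^2 ≡ 15
27^4 ≡ 21
27^8 ≡ 33
27^16 ≡ 1
Therefore the multiplicative order of 27 modulo 34 is 16.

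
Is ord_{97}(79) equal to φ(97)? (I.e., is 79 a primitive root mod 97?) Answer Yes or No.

No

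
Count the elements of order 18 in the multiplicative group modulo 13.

0

φ(13) = 13 − 1 = 12 = 2^2 · 3.
Since (Z/13Z)^× is cyclic of order 12, the number of elements of order d is φ(d) when d | 12 and 0 otherwise.
18 does not divide 12, so no element of (Z/13Z)^× has order 18.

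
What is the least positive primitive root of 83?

φ(83) = 83 − 1 = 82 = 2 · 41.
Test candidates g = 2, 3, … against the prime factors q ∈ {2, 41} of φ(83): g is a generator iff g^(82/q) ≢ 1 for every such q.
g = 2: 2^41 ≡ 82; 2^2 ≡ 4 — none is 1, so 2 is a primitive root.
So 2 is the smallest generator of (Z/83Z)^×.

2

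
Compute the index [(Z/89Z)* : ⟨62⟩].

1

By Lagrange's theorem, ord_89(62) divides φ(89) = 89 − 1 = 88 = 2^3 · 11.
Divisors of 88: 1, 2, 4, 8, 11, 22, 44, 88.
Test each divisor d:
62^1 ≡ 62
62^2 ≡ 17
62^4 ≡ 22
62^8 ≡ 39
62^11 ≡ 77
62^22 ≡ 55
62^44 ≡ 88
62^88 ≡ 1
Thus |⟨62⟩| = ord(62) = 88.
Index = |(Z/89Z)^×| / |⟨62⟩| = 88 / 88 = 1.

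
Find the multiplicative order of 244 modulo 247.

Since 244 ∈ (Z/247Z)^×, its order divides φ(247) = φ(13·19) = (13−1)·(19−1) = 12·18 = 216 = 2^3 · 3^3.
Divisors of 216: 1, 2, 3, 4, 6, 8, 9, 12, 18, 24, 27, 36, 54, 72, 108, 216.
Compute 244^d (mod 247) for the divisors d until we hit 1:
244^1 ≡ 244 (mod 247)
244^2 ≡ 9 (mod 247)
244^3 ≡ 220 (mod 247)
244^4 ≡ 81 (mod 247)
244^6 ≡ 235 (mod 247)
244^8 ≡ 139 (mod 247)
244^9 ≡ 77 (mod 247)
244^12 ≡ 144 (mod 247)
244^18 ≡ 1 (mod 247) ✓
So ord_247(244) = 18.

18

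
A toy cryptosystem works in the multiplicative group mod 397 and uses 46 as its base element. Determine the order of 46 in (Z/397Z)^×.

396

ord(46) | φ(397) = 397 − 1 = 396 = 2^2 · 3^2 · 11.
Divisors of 396: 1, 2, 3, 4, 6, 9, 11, 12, 18, 22, 33, 36, 44, 66, 99, 132, 198, 396.
Evaluate successive powers at the divisors of 396:
46^1 ≡ 46 (mod 397)
46^2 ≡ 131 (mod 397)
46^3 ≡ 71 (mod 397)
46^4 ≡ 90 (mod 397)
46^6 ≡ 277 (mod 397)
46^9 ≡ 214 (mod 397)
46^11 ≡ 244 (mod 397)
46^12 ≡ 108 (mod 397)
46^18 ≡ 141 (mod 397)
46^22 ≡ 383 (mod 397)
46^33 ≡ 157 (mod 397)
46^36 ≡ 31 (mod 397)
46^44 ≡ 196 (mod 397)
46^66 ≡ 35 (mod 397)
46^99 ≡ 334 (mod 397)
46^132 ≡ 34 (mod 397)
46^198 ≡ 396 (mod 397)
46^396 ≡ 1 (mod 397) ✓
So ord_397(46) = 396.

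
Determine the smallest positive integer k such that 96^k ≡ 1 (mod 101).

The order of 96 must divide φ(101) = 101 − 1 = 100 = 2^2 · 5^2.
Divisors of 100: 1, 2, 4, 5, 10, 20, 25, 50, 100.
Check 96^d mod 101 for each divisor in increasing order:
96^1 ≡ 96 (mod 101)
96^2 ≡ 25 (mod 101)
96^4 ≡ 19 (mod 101)
96^5 ≡ 6 (mod 101)
96^10 ≡ 36 (mod 101)
96^20 ≡ 84 (mod 101)
96^25 ≡ 100 (mod 101)
96^50 ≡ 1 (mod 101) ✓
The smallest such exponent is 50, so the order of 96 is 50.

50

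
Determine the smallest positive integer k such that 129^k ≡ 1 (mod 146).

24

ord(129) | φ(146) = φ(2)·φ(73) = 1·72 = 72 = 2^3 · 3^2.
Divisors of 72: 1, 2, 3, 4, 6, 8, 9, 12, 18, 24, 36, 72.
Evaluate successive powers at the divisors of 72:
129^1 ≡ 129
129^2 ≡ 143
129^3 ≡ 51
129^4 ≡ 9
129^6 ≡ 119
129^8 ≡ 81
129^9 ≡ 83
129^12 ≡ 145
129^18 ≡ 27
129^24 ≡ 1
Therefore the multiplicative order of 129 modulo 146 is 24.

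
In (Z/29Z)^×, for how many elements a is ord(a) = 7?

φ(29) = 29 − 1 = 28 = 2^2 · 7.
(Z/29Z)^× is cyclic (|G| = 28); a cyclic group of order m has exactly φ(d) elements of each order d | m, and none otherwise.
7 | 28, and φ(7) = 7 − 1 = 6.

6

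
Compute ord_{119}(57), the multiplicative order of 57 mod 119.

ord(57) | φ(119) = φ(7·17) = (7−1)·(17−1) = 6·16 = 96 = 2^5 · 3.
Divisors of 96: 1, 2, 3, 4, 6, 8, 12, 16, 24, 32, 48, 96.
Evaluate successive powers at the divisors of 96:
57^1 ≡ 57
57^2 ≡ 36
57^3 ≡ 29
57^4 ≡ 106
57^6 ≡ 8
57^8 ≡ 50
57^12 ≡ 64
57^16 ≡ 1
Therefore the multiplicative order of 57 modulo 119 is 16.

16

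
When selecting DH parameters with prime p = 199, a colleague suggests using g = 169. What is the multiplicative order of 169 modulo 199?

99

The order of 169 must divide φ(199) = 199 − 1 = 198 = 2 · 3^2 · 11.
Divisors of 198: 1, 2, 3, 6, 9, 11, 18, 22, 33, 66, 99, 198.
Evaluate successive powers at the divisors of 198:
169^1 ≡ 169 (mod 199)
169^2 ≡ 104 (mod 199)
169^3 ≡ 64 (mod 199)
169^6 ≡ 116 (mod 199)
169^9 ≡ 61 (mod 199)
169^11 ≡ 175 (mod 199)
169^18 ≡ 139 (mod 199)
169^22 ≡ 178 (mod 199)
169^33 ≡ 106 (mod 199)
169^66 ≡ 92 (mod 199)
169^99 ≡ 1 (mod 199) ✓
Therefore the multiplicative order of 169 modulo 199 is 99.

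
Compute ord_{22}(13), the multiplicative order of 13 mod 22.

10

ord(13) | φ(22) = φ(2)·φ(11) = 1·10 = 10 = 2 · 5.
Divisors of 10: 1, 2, 5, 10.
Test each divisor d:
13^1 ≡ 13 (mod 22)
13^2 ≡ 15 (mod 22)
13^5 ≡ 21 (mod 22)
13^10 ≡ 1 (mod 22) ✓
So ord_22(13) = 10.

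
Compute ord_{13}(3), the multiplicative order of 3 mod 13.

ord(3) | φ(13) = 13 − 1 = 12 = 2^2 · 3.
Divisors of 12: 1, 2, 3, 4, 6, 12.
Test each divisor d:
3^1 ≡ 3 (mod 13)
3^2 ≡ 9 (mod 13)
3^3 ≡ 1 (mod 13) ✓
Hence ord(3) = 3.

3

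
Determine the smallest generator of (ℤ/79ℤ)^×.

3

φ(79) = 79 − 1 = 78 = 2 · 3 · 13.
g is a primitive root iff g^(78/q) ≢ 1 (mod 79) for each prime q ∈ {2, 3, 13}.
g = 2: 2^39 ≡ 1 — hits 1, so not a primitive root.
g = 3: 3^39 ≡ 78; 3^26 ≡ 23; 3^6 ≡ 18 — none is 1, so 3 is a primitive root.
Hence the least primitive root of 79 is 3.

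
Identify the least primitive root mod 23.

φ(23) = 23 − 1 = 22 = 2 · 11.
g is a primitive root iff g^(22/q) ≢ 1 (mod 23) for each prime q ∈ {2, 11}.
g = 2: 2^11 ≡ 1 — hits 1, so not a primitive root.
g = 3: 3^11 ≡ 1 — hits 1, so not a primitive root.
g = 4: 4^11 ≡ 1 — hits 1, so not a primitive root.
g = 5: 5^11 ≡ 22; 5^2 ≡ 2 — none is 1, so 5 is a primitive root.
Hence the least primitive root of 23 is 5.

5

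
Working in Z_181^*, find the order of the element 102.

45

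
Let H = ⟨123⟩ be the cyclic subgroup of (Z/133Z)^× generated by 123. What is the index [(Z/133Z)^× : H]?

12

By Lagrange's theorem, ord_133(123) divides φ(133) = φ(7·19) = (7−1)·(19−1) = 6·18 = 108 = 2^2 · 3^3.
Divisors of 108: 1, 2, 3, 4, 6, 9, 12, 18, 27, 36, 54, 108.
Evaluate successive powers at the divisors of 108:
123^1 ≡ 123
123^2 ≡ 100
123^3 ≡ 64
123^4 ≡ 25
123^6 ≡ 106
123^9 ≡ 1
So ord_133(123) = 9, hence |⟨123⟩| = 9.
[(Z/133Z)^× : ⟨123⟩] = 108/9 = 12.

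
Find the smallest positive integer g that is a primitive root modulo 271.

6

φ(271) = 271 − 1 = 270 = 2 · 3^3 · 5.
g is a primitive root iff g^(270/q) ≢ 1 (mod 271) for each prime q ∈ {2, 3, 5}.
g = 2: 2^135 ≡ 1 — hits 1, so not a primitive root.
g = 3: 3^135 ≡ 270; 3^90 ≡ 1 — hits 1, so not a primitive root.
g = 4: 4^135 ≡ 1 — hits 1, so not a primitive root.
g = 5: 5^135 ≡ 1 — hits 1, so not a primitive root.
g = 6: 6^135 ≡ 270; 6^90 ≡ 242; 6^54 ≡ 10 — none is 1, so 6 is a primitive root.
So 6 is the smallest generator of (Z/271Z)^×.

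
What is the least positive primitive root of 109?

φ(109) = 109 − 1 = 108 = 2^2 · 3^3.
g is a primitive root iff g^(108/q) ≢ 1 (mod 109) for each prime q ∈ {2, 3}.
g = 2: 2^54 ≡ 108; 2^36 ≡ 1 — hits 1, so not a primitive root.
g = 3: 3^54 ≡ 1 — hits 1, so not a primitive root.
g = 4: 4^54 ≡ 1 — hits 1, so not a primitive root.
g = 5: 5^54 ≡ 1 — hits 1, so not a primitive root.
g = 6: 6^54 ≡ 108; 6^36 ≡ 63 — none is 1, so 6 is a primitive root.
The smallest primitive root modulo 109 is 6.

6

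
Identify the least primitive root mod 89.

3

φ(89) = 89 − 1 = 88 = 2^3 · 11.
g is a primitive root iff g^(88/q) ≢ 1 (mod 89) for each prime q ∈ {2, 11}.
g = 2: 2^44 ≡ 1 — hits 1, so not a primitive root.
g = 3: 3^44 ≡ 88; 3^8 ≡ 64 — none is 1, so 3 is a primitive root.
Hence the least primitive root of 89 is 3.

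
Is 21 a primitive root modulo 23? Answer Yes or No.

Yes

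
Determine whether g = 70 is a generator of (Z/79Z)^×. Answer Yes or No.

φ(79) = 79 − 1 = 78 = 2 · 3 · 13.
An element g generates (Z/79Z)^× iff g^(78/q) ≢ 1 (mod 79) for each prime q ∈ {2, 3, 13}.
70^39 ≡ 78 (mod 79)  [q = 2: ≢ 1 ✓]
70^26 ≡ 55 (mod 79)  [q = 3: ≢ 1 ✓]
70^6 ≡ 8 (mod 79)  [q = 13: ≢ 1 ✓]
None equal 1, so ord_79(70) = 78: 70 is a primitive root.

Yes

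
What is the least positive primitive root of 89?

φ(89) = 89 − 1 = 88 = 2^3 · 11.
g is a primitive root iff g^(88/q) ≢ 1 (mod 89) for each prime q ∈ {2, 11}.
g = 2: 2^44 ≡ 1 — hits 1, so not a primitive root.
g = 3: 3^44 ≡ 88; 3^8 ≡ 64 — none is 1, so 3 is a primitive root.
So 3 is the smallest generator of (Z/89Z)^×.

3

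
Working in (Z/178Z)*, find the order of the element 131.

44

Since 131 ∈ (Z/178Z)^×, its order divides φ(178) = φ(2)·φ(89) = 1·88 = 88 = 2^3 · 11.
Divisors of 88: 1, 2, 4, 8, 11, 22, 44, 88.
Evaluate successive powers at the divisors of 88:
131^1 ≡ 131 (mod 178)
131^2 ≡ 73 (mod 178)
131^4 ≡ 167 (mod 178)
131^8 ≡ 121 (mod 178)
131^11 ≡ 123 (mod 178)
131^22 ≡ 177 (mod 178)
131^44 ≡ 1 (mod 178) ✓
So ord_178(131) = 44.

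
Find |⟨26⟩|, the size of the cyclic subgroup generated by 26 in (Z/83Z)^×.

41

By Lagrange's theorem, ord_83(26) divides φ(83) = 83 − 1 = 82 = 2 · 41.
Divisors of 82: 1, 2, 41, 82.
Evaluate successive powers at the divisors of 82:
26^1 ≡ 26 (mod 83)
26^2 ≡ 12 (mod 83)
26^41 ≡ 1 (mod 83) ✓
So ord_83(26) = 41.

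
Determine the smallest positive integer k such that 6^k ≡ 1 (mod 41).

Since 6 ∈ (Z/41Z)^×, its order divides φ(41) = 41 − 1 = 40 = 2^3 · 5.
Divisors of 40: 1, 2, 4, 5, 8, 10, 20, 40.
Compute 6^d (mod 41) for the divisors d until we hit 1:
6^1 ≡ 6 (mod 41)
6^2 ≡ 36 (mod 41)
6^4 ≡ 25 (mod 41)
6^5 ≡ 27 (mod 41)
6^8 ≡ 10 (mod 41)
6^10 ≡ 32 (mod 41)
6^20 ≡ 40 (mod 41)
6^40 ≡ 1 (mod 41) ✓
Therefore the multiplicative order of 6 modulo 41 is 40.

40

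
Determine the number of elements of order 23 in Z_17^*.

φ(17) = 17 − 1 = 16 = 2^4.
In a cyclic group of order 16, there are φ(d) elements of order d for each divisor d of 16, and zero for non-divisors.
Since 23 ∤ 16, the count is 0.

0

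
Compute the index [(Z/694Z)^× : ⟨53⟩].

2

ord(53) | φ(694) = φ(2)·φ(347) = 1·346 = 346 = 2 · 173.
Divisors of 346: 1, 2, 173, 346.
Test each divisor d:
53^1 ≡ 53 (mod 694)
53^2 ≡ 33 (mod 694)
53^173 ≡ 1 (mod 694) ✓
Thus |⟨53⟩| = ord(53) = 173.
Index = |(Z/694Z)^×| / |⟨53⟩| = 346 / 173 = 2.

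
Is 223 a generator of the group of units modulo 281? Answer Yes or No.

No

φ(281) = 281 − 1 = 280 = 2^3 · 5 · 7.
223 is a primitive root mod 281 iff 223^(φ(281)/q) ≢ 1 for every prime q | φ(281), i.e. q ∈ {2, 5, 7}.
223^140 ≡ 1 (mod 281)  [q = 2: ≡ 1 ✗]
223^56 ≡ 86 (mod 281)  [q = 5: ≢ 1 ✓]
223^40 ≡ 59 (mod 281)  [q = 7: ≢ 1 ✓]
The check at q = 2 fails, so 223 generates a proper subgroup.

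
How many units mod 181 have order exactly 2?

φ(181) = 181 − 1 = 180 = 2^2 · 3^2 · 5.
(Z/181Z)^× is cyclic (|G| = 180); a cyclic group of order m has exactly φ(d) elements of each order d | m, and none otherwise.
2 | 180, and φ(2) = 2 − 1 = 1.

1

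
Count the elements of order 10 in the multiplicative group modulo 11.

4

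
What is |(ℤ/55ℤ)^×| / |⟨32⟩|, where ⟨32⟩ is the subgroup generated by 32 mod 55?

10

ord(32) | φ(55) = φ(5·11) = (5−1)·(11−1) = 4·10 = 40 = 2^3 · 5.
Divisors of 40: 1, 2, 4, 5, 8, 10, 20, 40.
Evaluate successive powers at the divisors of 40:
32^1 ≡ 32
32^2 ≡ 34
32^4 ≡ 1
The order of 32 is 4, so the subgroup it generates has 4 elements.
[(Z/55Z)^× : ⟨32⟩] = 40/4 = 10.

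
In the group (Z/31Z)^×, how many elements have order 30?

φ(31) = 31 − 1 = 30 = 2 · 3 · 5.
In a cyclic group of order 30, there are φ(d) elements of order d for each divisor d of 30, and zero for non-divisors.
30 = 2 · 3 · 5 divides 30, and φ(30) = 8.

8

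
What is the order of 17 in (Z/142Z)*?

Since 17 ∈ (Z/142Z)^×, its order divides φ(142) = φ(2)·φ(71) = 1·70 = 70 = 2 · 5 · 7.
Divisors of 70: 1, 2, 5, 7, 10, 14, 35, 70.
Evaluate successive powers at the divisors of 70:
17^1 ≡ 17 (mod 142)
17^2 ≡ 5 (mod 142)
17^5 ≡ 141 (mod 142)
17^7 ≡ 137 (mod 142)
17^10 ≡ 1 (mod 142) ✓
The smallest such exponent is 10, so the order of 17 is 10.

10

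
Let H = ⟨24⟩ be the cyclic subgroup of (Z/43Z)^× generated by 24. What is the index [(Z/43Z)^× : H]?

2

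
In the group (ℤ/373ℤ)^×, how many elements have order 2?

1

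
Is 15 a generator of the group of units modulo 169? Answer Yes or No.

φ(169) = φ(13^2) = 13·(13−1) = 156 = 2^2 · 3 · 13.
An element g generates (Z/169Z)^× iff g^(156/q) ≢ 1 (mod 169) for each prime q ∈ {2, 3, 13}.
15^78 ≡ 168 (mod 169)  [q = 2: ≢ 1 ✓]
15^52 ≡ 146 (mod 169)  [q = 3: ≢ 1 ✓]
15^12 ≡ 118 (mod 169)  [q = 13: ≢ 1 ✓]
None equal 1, so ord_169(15) = 156: 15 is a primitive root.

Yes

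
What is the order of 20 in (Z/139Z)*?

69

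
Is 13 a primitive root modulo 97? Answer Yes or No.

Yes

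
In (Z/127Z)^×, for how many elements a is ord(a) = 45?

0

φ(127) = 127 − 1 = 126 = 2 · 3^2 · 7.
Since (Z/127Z)^× is cyclic of order 126, the number of elements of order d is φ(d) when d | 126 and 0 otherwise.
Here 126 is not a multiple of 45, so there are no elements of order 45.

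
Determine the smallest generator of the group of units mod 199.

φ(199) = 199 − 1 = 198 = 2 · 3^2 · 11.
Test candidates g = 2, 3, … against the prime factors q ∈ {2, 3, 11} of φ(199): g is a generator iff g^(198/q) ≢ 1 for every such q.
g = 2: 2^99 ≡ 1 — hits 1, so not a primitive root.
g = 3: 3^99 ≡ 198; 3^66 ≡ 106; 3^18 ≡ 125 — none is 1, so 3 is a primitive root.
So 3 is the smallest generator of (Z/199Z)^×.

3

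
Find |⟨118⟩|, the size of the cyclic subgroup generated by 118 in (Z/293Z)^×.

292

ord(118) | φ(293) = 293 − 1 = 292 = 2^2 · 73.
Divisors of 292: 1, 2, 4, 73, 146, 292.
Evaluate successive powers at the divisors of 292:
118^1 ≡ 118
118^2 ≡ 153
118^4 ≡ 262
118^73 ≡ 138
118^146 ≡ 292
118^292 ≡ 1
Hence ord(118) = 292.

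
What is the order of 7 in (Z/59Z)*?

29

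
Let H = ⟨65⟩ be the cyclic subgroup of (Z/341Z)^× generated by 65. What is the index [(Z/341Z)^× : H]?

ord(65) | φ(341) = φ(11·31) = (11−1)·(31−1) = 10·30 = 300 = 2^2 · 3 · 5^2.
Divisors of 300: 1, 2, 3, 4, 5, 6, 10, 12, 15, 20, 25, 30, 50, 60, 75, 100, 150, 300.
Compute 65^d (mod 341) for the divisors d until we hit 1:
65^1 ≡ 65
65^2 ≡ 133
65^3 ≡ 120
65^4 ≡ 298
65^5 ≡ 274
65^6 ≡ 78
65^10 ≡ 56
65^12 ≡ 287
65^15 ≡ 340
65^20 ≡ 67
65^25 ≡ 285
65^30 ≡ 1
The order of 65 is 30, so the subgroup it generates has 30 elements.
[(Z/341Z)^× : ⟨65⟩] = 300/30 = 10.

10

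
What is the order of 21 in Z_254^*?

ord(21) | φ(254) = φ(2)·φ(127) = 1·126 = 126 = 2 · 3^2 · 7.
Divisors of 126: 1, 2, 3, 6, 7, 9, 14, 18, 21, 42, 63, 126.
Test each divisor d:
21^1 ≡ 21 (mod 254)
21^2 ≡ 187 (mod 254)
21^3 ≡ 117 (mod 254)
21^6 ≡ 227 (mod 254)
21^7 ≡ 195 (mod 254)
21^9 ≡ 143 (mod 254)
21^14 ≡ 179 (mod 254)
21^18 ≡ 129 (mod 254)
21^21 ≡ 107 (mod 254)
21^42 ≡ 19 (mod 254)
21^63 ≡ 1 (mod 254) ✓
So ord_254(21) = 63.

63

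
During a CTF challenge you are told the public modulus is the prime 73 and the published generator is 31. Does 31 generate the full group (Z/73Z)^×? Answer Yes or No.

φ(73) = 73 − 1 = 72 = 2^3 · 3^2.
An element g generates (Z/73Z)^× iff g^(72/q) ≢ 1 (mod 73) for each prime q ∈ {2, 3}.
31^36 ≡ 72 (mod 73)  [q = 2: ≢ 1 ✓]
31^24 ≡ 64 (mod 73)  [q = 3: ≢ 1 ✓]
None equal 1, so ord_73(31) = 72: 31 is a primitive root.

Yes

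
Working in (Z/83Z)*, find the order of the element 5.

82

Since 5 ∈ (Z/83Z)^×, its order divides φ(83) = 83 − 1 = 82 = 2 · 41.
Divisors of 82: 1, 2, 41, 82.
Test each divisor d:
5^1 ≡ 5 (mod 83)
5^2 ≡ 25 (mod 83)
5^41 ≡ 82 (mod 83)
5^82 ≡ 1 (mod 83) ✓
Therefore the multiplicative order of 5 modulo 83 is 82.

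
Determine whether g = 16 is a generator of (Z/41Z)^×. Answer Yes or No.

φ(41) = 41 − 1 = 40 = 2^3 · 5.
An element g generates (Z/41Z)^× iff g^(40/q) ≢ 1 (mod 41) for each prime q ∈ {2, 5}.
16^20 ≡ 1 (mod 41)  [q = 2: ≡ 1 ✗]
16^8 ≡ 37 (mod 41)  [q = 5: ≢ 1 ✓]
16^20 ≡ 1 shows ord(16) | 20, strictly less than φ(41); not a primitive root.

No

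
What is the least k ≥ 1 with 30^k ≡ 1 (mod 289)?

68

The order of 30 must divide φ(289) = φ(17^2) = 17·(17−1) = 272 = 2^4 · 17.
Divisors of 272: 1, 2, 4, 8, 16, 17, 34, 68, 136, 272.
Check 30^d mod 289 for each divisor in increasing order:
30^1 ≡ 30
30^2 ≡ 33
30^4 ≡ 222
30^8 ≡ 154
30^16 ≡ 18
30^17 ≡ 251
30^34 ≡ 288
30^68 ≡ 1
So ord_289(30) = 68.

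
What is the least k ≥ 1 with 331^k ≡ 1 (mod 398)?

33

Since 331 ∈ (Z/398Z)^×, its order divides φ(398) = φ(2)·φ(199) = 1·198 = 198 = 2 · 3^2 · 11.
Divisors of 198: 1, 2, 3, 6, 9, 11, 18, 22, 33, 66, 99, 198.
Evaluate successive powers at the divisors of 198:
331^1 ≡ 331
331^2 ≡ 111
331^3 ≡ 125
331^6 ≡ 103
331^9 ≡ 139
331^11 ≡ 305
331^18 ≡ 217
331^22 ≡ 291
331^33 ≡ 1
The smallest such exponent is 33, so the order of 331 is 33.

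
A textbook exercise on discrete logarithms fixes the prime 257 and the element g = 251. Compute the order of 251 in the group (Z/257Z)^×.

By Lagrange's theorem, ord_257(251) divides φ(257) = 257 − 1 = 256 = 2^8.
Divisors of 256: 1, 2, 4, 8, 16, 32, 64, 128, 256.
Compute 251^d (mod 257) for the divisors d until we hit 1:
251^1 ≡ 251 (mod 257)
251^2 ≡ 36 (mod 257)
251^4 ≡ 11 (mod 257)
251^8 ≡ 121 (mod 257)
251^16 ≡ 249 (mod 257)
251^32 ≡ 64 (mod 257)
251^64 ≡ 241 (mod 257)
251^128 ≡ 256 (mod 257)
251^256 ≡ 1 (mod 257) ✓
Therefore the multiplicative order of 251 modulo 257 is 256.

256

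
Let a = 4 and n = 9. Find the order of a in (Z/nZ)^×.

3

Since 4 ∈ (Z/9Z)^×, its order divides φ(9) = φ(3^2) = 3·(3−1) = 6 = 2 · 3.
Divisors of 6: 1, 2, 3, 6.
Compute 4^d (mod 9) for the divisors d until we hit 1:
4^1 ≡ 4
4^2 ≡ 7
4^3 ≡ 1
So ord_9(4) = 3.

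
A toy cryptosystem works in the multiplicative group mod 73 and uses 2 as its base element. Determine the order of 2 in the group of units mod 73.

9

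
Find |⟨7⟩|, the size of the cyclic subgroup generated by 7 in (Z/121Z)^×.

110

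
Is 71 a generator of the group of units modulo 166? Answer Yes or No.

φ(166) = φ(2)·φ(83) = 1·82 = 82 = 2 · 41.
71 is a primitive root mod 166 iff 71^(φ(166)/q) ≢ 1 for every prime q | φ(166), i.e. q ∈ {2, 41}.
71^41 ≡ 165 (mod 166)  [q = 2: ≢ 1 ✓]
71^2 ≡ 61 (mod 166)  [q = 41: ≢ 1 ✓]
Every test exponent gives a nontrivial residue, hence 71 generates the full group.

Yes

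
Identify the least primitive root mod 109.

φ(109) = 109 − 1 = 108 = 2^2 · 3^3.
g is a primitive root iff g^(108/q) ≢ 1 (mod 109) for each prime q ∈ {2, 3}.
g = 2: 2^54 ≡ 108; 2^36 ≡ 1 — hits 1, so not a primitive root.
g = 3: 3^54 ≡ 1 — hits 1, so not a primitive root.
g = 4: 4^54 ≡ 1 — hits 1, so not a primitive root.
g = 5: 5^54 ≡ 1 — hits 1, so not a primitive root.
g = 6: 6^54 ≡ 108; 6^36 ≡ 63 — none is 1, so 6 is a primitive root.
The smallest primitive root modulo 109 is 6.

6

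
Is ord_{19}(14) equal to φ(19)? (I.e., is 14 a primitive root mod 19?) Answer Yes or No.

Yes

φ(19) = 19 − 1 = 18 = 2 · 3^2.
An element g generates (Z/19Z)^× iff g^(18/q) ≢ 1 (mod 19) for each prime q ∈ {2, 3}.
14^9 ≡ 18 (mod 19)  [q = 2: ≢ 1 ✓]
14^6 ≡ 7 (mod 19)  [q = 3: ≢ 1 ✓]
All checks pass, so 14 has order 18 and is a primitive root modulo 19.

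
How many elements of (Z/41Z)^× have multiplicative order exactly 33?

φ(41) = 41 − 1 = 40 = 2^3 · 5.
Since (Z/41Z)^× is cyclic of order 40, the number of elements of order d is φ(d) when d | 40 and 0 otherwise.
33 does not divide 40, so no element of (Z/41Z)^× has order 33.

0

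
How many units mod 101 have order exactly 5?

φ(101) = 101 − 1 = 100 = 2^2 · 5^2.
In a cyclic group of order 100, there are φ(d) elements of order d for each divisor d of 100, and zero for non-divisors.
5 | 100, and φ(5) = 5 − 1 = 4.

4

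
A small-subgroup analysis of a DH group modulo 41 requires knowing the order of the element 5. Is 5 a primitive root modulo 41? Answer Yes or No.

No

φ(41) = 41 − 1 = 40 = 2^3 · 5.
Test 5^(40/q) mod 41 for each prime factor q of 40:
5^20 ≡ 1 (mod 41)  [q = 2: ≡ 1 ✗]
5^8 ≡ 18 (mod 41)  [q = 5: ≢ 1 ✓]
5^20 ≡ 1 shows ord(5) | 20, strictly less than φ(41); not a primitive root.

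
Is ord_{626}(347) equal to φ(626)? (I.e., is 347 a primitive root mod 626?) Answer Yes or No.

φ(626) = φ(2)·φ(313) = 1·312 = 312 = 2^3 · 3 · 13.
347 is a primitive root mod 626 iff 347^(φ(626)/q) ≢ 1 for every prime q | φ(626), i.e. q ∈ {2, 3, 13}.
347^156 ≡ 625 (mod 626)  [q = 2: ≢ 1 ✓]
347^104 ≡ 411 (mod 626)  [q = 3: ≢ 1 ✓]
347^24 ≡ 607 (mod 626)  [q = 13: ≢ 1 ✓]
Every test exponent gives a nontrivial residue, hence 347 generates the full group.

Yes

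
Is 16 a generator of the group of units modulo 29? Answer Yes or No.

φ(29) = 29 − 1 = 28 = 2^2 · 7.
16 is a primitive root mod 29 iff 16^(φ(29)/q) ≢ 1 for every prime q | φ(29), i.e. q ∈ {2, 7}.
16^14 ≡ 1 (mod 29)  [q = 2: ≡ 1 ✗]
16^4 ≡ 25 (mod 29)  [q = 7: ≢ 1 ✓]
16^14 ≡ 1 shows ord(16) | 14, strictly less than φ(29); not a primitive root.

No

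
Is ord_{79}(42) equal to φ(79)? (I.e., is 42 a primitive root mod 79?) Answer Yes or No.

No

φ(79) = 79 − 1 = 78 = 2 · 3 · 13.
42 is a primitive root mod 79 iff 42^(φ(79)/q) ≢ 1 for every prime q | φ(79), i.e. q ∈ {2, 3, 13}.
42^39 ≡ 1 (mod 79)  [q = 2: ≡ 1 ✗]
42^26 ≡ 23 (mod 79)  [q = 3: ≢ 1 ✓]
42^6 ≡ 38 (mod 79)  [q = 13: ≢ 1 ✓]
Since 42^39 ≡ 1, the order of 42 divides 39 < 78, so 42 is not a primitive root.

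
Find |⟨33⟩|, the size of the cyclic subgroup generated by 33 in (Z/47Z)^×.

46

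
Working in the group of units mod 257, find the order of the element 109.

256

By Lagrange's theorem, ord_257(109) divides φ(257) = 257 − 1 = 256 = 2^8.
Divisors of 256: 1, 2, 4, 8, 16, 32, 64, 128, 256.
Test each divisor d:
109^1 ≡ 109 (mod 257)
109^2 ≡ 59 (mod 257)
109^4 ≡ 140 (mod 257)
109^8 ≡ 68 (mod 257)
109^16 ≡ 255 (mod 257)
109^32 ≡ 4 (mod 257)
109^64 ≡ 16 (mod 257)
109^128 ≡ 256 (mod 257)
109^256 ≡ 1 (mod 257) ✓
Therefore the multiplicative order of 109 modulo 257 is 256.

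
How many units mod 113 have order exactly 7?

φ(113) = 113 − 1 = 112 = 2^4 · 7.
Since (Z/113Z)^× is cyclic of order 112, the number of elements of order d is φ(d) when d | 112 and 0 otherwise.
7 | 112, and φ(7) = 7 − 1 = 6.

6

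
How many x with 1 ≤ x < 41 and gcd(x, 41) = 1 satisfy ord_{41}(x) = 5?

φ(41) = 41 − 1 = 40 = 2^3 · 5.
(Z/41Z)^× is cyclic (|G| = 40); a cyclic group of order m has exactly φ(d) elements of each order d | m, and none otherwise.
5 | 40, and φ(5) = 5 − 1 = 4.

4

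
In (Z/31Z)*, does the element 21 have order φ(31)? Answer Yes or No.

φ(31) = 31 − 1 = 30 = 2 · 3 · 5.
21 is a primitive root mod 31 iff 21^(φ(31)/q) ≢ 1 for every prime q | φ(31), i.e. q ∈ {2, 3, 5}.
21^15 ≡ 30 (mod 31)  [q = 2: ≢ 1 ✓]
21^10 ≡ 5 (mod 31)  [q = 3: ≢ 1 ✓]
21^6 ≡ 2 (mod 31)  [q = 5: ≢ 1 ✓]
Every test exponent gives a nontrivial residue, hence 21 generates the full group.

Yes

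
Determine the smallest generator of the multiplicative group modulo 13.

φ(13) = 13 − 1 = 12 = 2^2 · 3.
g is a primitive root iff g^(12/q) ≢ 1 (mod 13) for each prime q ∈ {2, 3}.
g = 2: 2^6 ≡ 12; 2^4 ≡ 3 — none is 1, so 2 is a primitive root.
So 2 is the smallest generator of (Z/13Z)^×.

2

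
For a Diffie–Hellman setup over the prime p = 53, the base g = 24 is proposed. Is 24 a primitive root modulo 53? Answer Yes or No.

No

φ(53) = 53 − 1 = 52 = 2^2 · 13.
24 is a primitive root mod 53 iff 24^(φ(53)/q) ≢ 1 for every prime q | φ(53), i.e. q ∈ {2, 13}.
24^26 ≡ 1 (mod 53)  [q = 2: ≡ 1 ✗]
24^4 ≡ 49 (mod 53)  [q = 13: ≢ 1 ✓]
Since 24^26 ≡ 1, the order of 24 divides 26 < 52, so 24 is not a primitive root.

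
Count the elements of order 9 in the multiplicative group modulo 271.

6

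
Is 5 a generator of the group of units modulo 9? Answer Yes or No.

φ(9) = φ(3^2) = 3·(3−1) = 6 = 2 · 3.
5 is a primitive root mod 9 iff 5^(φ(9)/q) ≢ 1 for every prime q | φ(9), i.e. q ∈ {2, 3}.
5^3 ≡ 8 (mod 9)  [q = 2: ≢ 1 ✓]
5^2 ≡ 7 (mod 9)  [q = 3: ≢ 1 ✓]
None equal 1, so ord_9(5) = 6: 5 is a primitive root.

Yes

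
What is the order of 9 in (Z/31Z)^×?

By Lagrange's theorem, ord_31(9) divides φ(31) = 31 − 1 = 30 = 2 · 3 · 5.
Divisors of 30: 1, 2, 3, 5, 6, 10, 15, 30.
Check 9^d mod 31 for each divisor in increasing order:
9^1 ≡ 9
9^2 ≡ 19
9^3 ≡ 16
9^5 ≡ 25
9^6 ≡ 8
9^10 ≡ 5
9^15 ≡ 1
Therefore the multiplicative order of 9 modulo 31 is 15.

15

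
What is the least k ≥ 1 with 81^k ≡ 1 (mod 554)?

69

The order of 81 must divide φ(554) = φ(2)·φ(277) = 1·276 = 276 = 2^2 · 3 · 23.
Divisors of 276: 1, 2, 3, 4, 6, 12, 23, 46, 69, 92, 138, 276.
Evaluate successive powers at the divisors of 276:
81^1 ≡ 81
81^2 ≡ 467
81^3 ≡ 155
81^4 ≡ 367
81^6 ≡ 203
81^12 ≡ 213
81^23 ≡ 437
81^46 ≡ 393
81^69 ≡ 1
The smallest such exponent is 69, so the order of 81 is 69.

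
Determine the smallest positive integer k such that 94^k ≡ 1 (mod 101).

ord(94) | φ(101) = 101 − 1 = 100 = 2^2 · 5^2.
Divisors of 100: 1, 2, 4, 5, 10, 20, 25, 50, 100.
Compute 94^d (mod 101) for the divisors d until we hit 1:
94^1 ≡ 94 (mod 101)
94^2 ≡ 49 (mod 101)
94^4 ≡ 78 (mod 101)
94^5 ≡ 60 (mod 101)
94^10 ≡ 65 (mod 101)
94^20 ≡ 84 (mod 101)
94^25 ≡ 91 (mod 101)
94^50 ≡ 100 (mod 101)
94^100 ≡ 1 (mod 101) ✓
The smallest such exponent is 100, so the order of 94 is 100.

100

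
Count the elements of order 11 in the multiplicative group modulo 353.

10

φ(353) = 353 − 1 = 352 = 2^5 · 11.
(Z/353Z)^× is cyclic (|G| = 352); a cyclic group of order m has exactly φ(d) elements of each order d | m, and none otherwise.
11 | 352, and φ(11) = 11 − 1 = 10.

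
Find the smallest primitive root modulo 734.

11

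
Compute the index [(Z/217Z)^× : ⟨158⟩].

6

Since 158 ∈ (Z/217Z)^×, its order divides φ(217) = φ(7·31) = (7−1)·(31−1) = 6·30 = 180 = 2^2 · 3^2 · 5.
Divisors of 180: 1, 2, 3, 4, 5, 6, 9, 10, 12, 15, 18, 20, 30, 36, 45, 60, 90, 180.
Check 158^d mod 217 for each divisor in increasing order:
158^1 ≡ 158 (mod 217)
158^2 ≡ 9 (mod 217)
158^3 ≡ 120 (mod 217)
158^4 ≡ 81 (mod 217)
158^5 ≡ 212 (mod 217)
158^6 ≡ 78 (mod 217)
158^9 ≡ 29 (mod 217)
158^10 ≡ 25 (mod 217)
158^12 ≡ 8 (mod 217)
158^15 ≡ 92 (mod 217)
158^18 ≡ 190 (mod 217)
158^20 ≡ 191 (mod 217)
158^30 ≡ 1 (mod 217) ✓
So ord_217(158) = 30, hence |⟨158⟩| = 30.
[(Z/217Z)^× : ⟨158⟩] = 180/30 = 6.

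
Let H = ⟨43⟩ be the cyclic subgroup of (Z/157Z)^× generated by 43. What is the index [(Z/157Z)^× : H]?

1

ord(43) | φ(157) = 157 − 1 = 156 = 2^2 · 3 · 13.
Divisors of 156: 1, 2, 3, 4, 6, 12, 13, 26, 39, 52, 78, 156.
Test each divisor d:
43^1 ≡ 43 (mod 157)
43^2 ≡ 122 (mod 157)
43^3 ≡ 65 (mod 157)
43^4 ≡ 126 (mod 157)
43^6 ≡ 143 (mod 157)
43^12 ≡ 39 (mod 157)
43^13 ≡ 107 (mod 157)
43^26 ≡ 145 (mod 157)
43^39 ≡ 129 (mod 157)
43^52 ≡ 144 (mod 157)
43^78 ≡ 156 (mod 157)
43^156 ≡ 1 (mod 157) ✓
Thus |⟨43⟩| = ord(43) = 156.
The index is φ(157) / ord(43) = 156 / 156 = 1.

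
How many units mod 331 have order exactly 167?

0

φ(331) = 331 − 1 = 330 = 2 · 3 · 5 · 11.
In a cyclic group of order 330, there are φ(d) elements of order d for each divisor d of 330, and zero for non-divisors.
Here 330 is not a multiple of 167, so there are no elements of order 167.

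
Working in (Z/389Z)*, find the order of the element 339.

388

ord(339) | φ(389) = 389 − 1 = 388 = 2^2 · 97.
Divisors of 388: 1, 2, 4, 97, 194, 388.
Compute 339^d (mod 389) for the divisors d until we hit 1:
339^1 ≡ 339
339^2 ≡ 166
339^4 ≡ 326
339^97 ≡ 274
339^194 ≡ 388
339^388 ≡ 1
So ord_389(339) = 388.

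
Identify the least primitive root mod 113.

3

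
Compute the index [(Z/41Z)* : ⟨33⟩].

2

Since 33 ∈ (Z/41Z)^×, its order divides φ(41) = 41 − 1 = 40 = 2^3 · 5.
Divisors of 40: 1, 2, 4, 5, 8, 10, 20, 40.
Compute 33^d (mod 41) for the divisors d until we hit 1:
33^1 ≡ 33 (mod 41)
33^2 ≡ 23 (mod 41)
33^4 ≡ 37 (mod 41)
33^5 ≡ 32 (mod 41)
33^8 ≡ 16 (mod 41)
33^10 ≡ 40 (mod 41)
33^20 ≡ 1 (mod 41) ✓
The order of 33 is 20, so the subgroup it generates has 20 elements.
Index = |(Z/41Z)^×| / |⟨33⟩| = 40 / 20 = 2.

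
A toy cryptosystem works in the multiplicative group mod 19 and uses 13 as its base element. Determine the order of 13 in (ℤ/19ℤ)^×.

18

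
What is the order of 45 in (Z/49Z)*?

42

ord(45) | φ(49) = φ(7^2) = 7·(7−1) = 42 = 2 · 3 · 7.
Divisors of 42: 1, 2, 3, 6, 7, 14, 21, 42.
Compute 45^d (mod 49) for the divisors d until we hit 1:
45^1 ≡ 45 (mod 49)
45^2 ≡ 16 (mod 49)
45^3 ≡ 34 (mod 49)
45^6 ≡ 29 (mod 49)
45^7 ≡ 31 (mod 49)
45^14 ≡ 30 (mod 49)
45^21 ≡ 48 (mod 49)
45^42 ≡ 1 (mod 49) ✓
Therefore the multiplicative order of 45 modulo 49 is 42.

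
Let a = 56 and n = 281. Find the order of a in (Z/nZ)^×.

The order of 56 must divide φ(281) = 281 − 1 = 280 = 2^3 · 5 · 7.
Divisors of 280: 1, 2, 4, 5, 7, 8, 10, 14, 20, 28, 35, 40, 56, 70, 140, 280.
Test each divisor d:
56^1 ≡ 56
56^2 ≡ 45
56^4 ≡ 58
56^5 ≡ 157
56^7 ≡ 40
56^8 ≡ 273
56^10 ≡ 202
56^14 ≡ 195
56^20 ≡ 59
56^28 ≡ 90
56^35 ≡ 228
56^40 ≡ 109
56^56 ≡ 232
56^70 ≡ 280
56^140 ≡ 1
Therefore the multiplicative order of 56 modulo 281 is 140.

140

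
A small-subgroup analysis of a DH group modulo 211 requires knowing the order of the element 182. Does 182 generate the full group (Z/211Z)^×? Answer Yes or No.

No

φ(211) = 211 − 1 = 210 = 2 · 3 · 5 · 7.
182 is a primitive root mod 211 iff 182^(φ(211)/q) ≢ 1 for every prime q | φ(211), i.e. q ∈ {2, 3, 5, 7}.
182^105 ≡ 1 (mod 211)  [q = 2: ≡ 1 ✗]
182^70 ≡ 14 (mod 211)  [q = 3: ≢ 1 ✓]
182^42 ≡ 71 (mod 211)  [q = 5: ≢ 1 ✓]
182^30 ≡ 148 (mod 211)  [q = 7: ≢ 1 ✓]
Since 182^105 ≡ 1, the order of 182 divides 105 < 210, so 182 is not a primitive root.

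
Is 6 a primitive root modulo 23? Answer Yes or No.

No

φ(23) = 23 − 1 = 22 = 2 · 11.
It suffices to check that the order of 6 is not a proper divisor of 22: compute 6^(22/q) for q ∈ {2, 11}.
6^11 ≡ 1 (mod 23)  [q = 2: ≡ 1 ✗]
6^2 ≡ 13 (mod 23)  [q = 11: ≢ 1 ✓]
Since 6^11 ≡ 1, the order of 6 divides 11 < 22, so 6 is not a primitive root.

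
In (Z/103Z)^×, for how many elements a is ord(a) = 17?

16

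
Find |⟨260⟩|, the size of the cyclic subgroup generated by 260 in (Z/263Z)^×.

262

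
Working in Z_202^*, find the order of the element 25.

ord(25) | φ(202) = φ(2)·φ(101) = 1·100 = 100 = 2^2 · 5^2.
Divisors of 100: 1, 2, 4, 5, 10, 20, 25, 50, 100.
Check 25^d mod 202 for each divisor in increasing order:
25^1 ≡ 25
25^2 ≡ 19
25^4 ≡ 159
25^5 ≡ 137
25^10 ≡ 185
25^20 ≡ 87
25^25 ≡ 1
The smallest such exponent is 25, so the order of 25 is 25.

25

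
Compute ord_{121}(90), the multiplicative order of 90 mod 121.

110

Since 90 ∈ (Z/121Z)^×, its order divides φ(121) = φ(11^2) = 11·(11−1) = 110 = 2 · 5 · 11.
Divisors of 110: 1, 2, 5, 10, 11, 22, 55, 110.
Check 90^d mod 121 for each divisor in increasing order:
90^1 ≡ 90 (mod 121)
90^2 ≡ 114 (mod 121)
90^5 ≡ 54 (mod 121)
90^10 ≡ 12 (mod 121)
90^11 ≡ 112 (mod 121)
90^22 ≡ 81 (mod 121)
90^55 ≡ 120 (mod 121)
90^110 ≡ 1 (mod 121) ✓
So ord_121(90) = 110.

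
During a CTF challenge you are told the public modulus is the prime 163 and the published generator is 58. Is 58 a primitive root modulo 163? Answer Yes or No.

No

φ(163) = 163 − 1 = 162 = 2 · 3^4.
Test 58^(162/q) mod 163 for each prime factor q of 162:
58^81 ≡ 1 (mod 163)  [q = 2: ≡ 1 ✗]
58^54 ≡ 1 (mod 163)  [q = 3: ≡ 1 ✗]
58^81 ≡ 1 shows ord(58) | 81, strictly less than φ(163); not a primitive root.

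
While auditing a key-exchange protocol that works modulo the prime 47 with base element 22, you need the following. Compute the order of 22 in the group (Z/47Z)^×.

46

The order of 22 must divide φ(47) = 47 − 1 = 46 = 2 · 23.
Divisors of 46: 1, 2, 23, 46.
Test each divisor d:
22^1 ≡ 22 (mod 47)
22^2 ≡ 14 (mod 47)
22^23 ≡ 46 (mod 47)
22^46 ≡ 1 (mod 47) ✓
Hence ord(22) = 46.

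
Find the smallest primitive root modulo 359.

7

φ(359) = 359 − 1 = 358 = 2 · 179.
Test candidates g = 2, 3, … against the prime factors q ∈ {2, 179} of φ(359): g is a generator iff g^(358/q) ≢ 1 for every such q.
g = 2: 2^179 ≡ 1 — hits 1, so not a primitive root.
g = 3: 3^179 ≡ 1 — hits 1, so not a primitive root.
g = 4: 4^179 ≡ 1 — hits 1, so not a primitive root.
g = 5: 5^179 ≡ 1 — hits 1, so not a primitive root.
g = 6: 6^179 ≡ 1 — hits 1, so not a primitive root.
g = 7: 7^179 ≡ 358; 7^2 ≡ 49 — none is 1, so 7 is a primitive root.
Hence the least primitive root of 359 is 7.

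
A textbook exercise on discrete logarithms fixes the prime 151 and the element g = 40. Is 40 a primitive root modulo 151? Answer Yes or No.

No

φ(151) = 151 − 1 = 150 = 2 · 3 · 5^2.
It suffices to check that the order of 40 is not a proper divisor of 150: compute 40^(150/q) for q ∈ {2, 3, 5}.
40^75 ≡ 1 (mod 151)  [q = 2: ≡ 1 ✗]
40^50 ≡ 32 (mod 151)  [q = 3: ≢ 1 ✓]
40^30 ≡ 8 (mod 151)  [q = 5: ≢ 1 ✓]
The check at q = 2 fails, so 40 generates a proper subgroup.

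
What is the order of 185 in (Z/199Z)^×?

By Lagrange's theorem, ord_199(185) divides φ(199) = 199 − 1 = 198 = 2 · 3^2 · 11.
Divisors of 198: 1, 2, 3, 6, 9, 11, 18, 22, 33, 66, 99, 198.
Check 185^d mod 199 for each divisor in increasing order:
185^1 ≡ 185 (mod 199)
185^2 ≡ 196 (mod 199)
185^3 ≡ 42 (mod 199)
185^6 ≡ 172 (mod 199)
185^9 ≡ 60 (mod 199)
185^11 ≡ 19 (mod 199)
185^18 ≡ 18 (mod 199)
185^22 ≡ 162 (mod 199)
185^33 ≡ 93 (mod 199)
185^66 ≡ 92 (mod 199)
185^99 ≡ 198 (mod 199)
185^198 ≡ 1 (mod 199) ✓
So ord_199(185) = 198.

198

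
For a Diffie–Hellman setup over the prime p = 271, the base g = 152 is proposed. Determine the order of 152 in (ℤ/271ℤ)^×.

ord(152) | φ(271) = 271 − 1 = 270 = 2 · 3^3 · 5.
Divisors of 270: 1, 2, 3, 5, 6, 9, 10, 15, 18, 27, 30, 45, 54, 90, 135, 270.
Check 152^d mod 271 for each divisor in increasing order:
152^1 ≡ 152 (mod 271)
152^2 ≡ 69 (mod 271)
152^3 ≡ 190 (mod 271)
152^5 ≡ 102 (mod 271)
152^6 ≡ 57 (mod 271)
152^9 ≡ 261 (mod 271)
152^10 ≡ 106 (mod 271)
152^15 ≡ 243 (mod 271)
152^18 ≡ 100 (mod 271)
152^27 ≡ 84 (mod 271)
152^30 ≡ 242 (mod 271)
152^45 ≡ 270 (mod 271)
152^54 ≡ 10 (mod 271)
152^90 ≡ 1 (mod 271) ✓
Therefore the multiplicative order of 152 modulo 271 is 90.

90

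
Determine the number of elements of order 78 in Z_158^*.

φ(158) = φ(2)·φ(79) = 1·78 = 78 = 2 · 3 · 13.
Since (Z/158Z)^× is cyclic of order 78, the number of elements of order d is φ(d) when d | 78 and 0 otherwise.
78 = 2 · 3 · 13 divides 78, and φ(78) = 24.

24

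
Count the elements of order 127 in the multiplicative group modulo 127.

0

φ(127) = 127 − 1 = 126 = 2 · 3^2 · 7.
(Z/127Z)^× is cyclic (|G| = 126); a cyclic group of order m has exactly φ(d) elements of each order d | m, and none otherwise.
Since 127 ∤ 126, the count is 0.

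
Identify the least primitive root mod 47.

5

φ(47) = 47 − 1 = 46 = 2 · 23.
g is a primitive root iff g^(46/q) ≢ 1 (mod 47) for each prime q ∈ {2, 23}.
g = 2: 2^23 ≡ 1 — hits 1, so not a primitive root.
g = 3: 3^23 ≡ 1 — hits 1, so not a primitive root.
g = 4: 4^23 ≡ 1 — hits 1, so not a primitive root.
g = 5: 5^23 ≡ 46; 5^2 ≡ 25 — none is 1, so 5 is a primitive root.
The smallest primitive root modulo 47 is 5.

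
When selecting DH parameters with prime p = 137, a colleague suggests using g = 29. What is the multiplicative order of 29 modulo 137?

136

By Lagrange's theorem, ord_137(29) divides φ(137) = 137 − 1 = 136 = 2^3 · 17.
Divisors of 136: 1, 2, 4, 8, 17, 34, 68, 136.
Evaluate successive powers at the divisors of 136:
29^1 ≡ 29 (mod 137)
29^2 ≡ 19 (mod 137)
29^4 ≡ 87 (mod 137)
29^8 ≡ 34 (mod 137)
29^17 ≡ 96 (mod 137)
29^34 ≡ 37 (mod 137)
29^68 ≡ 136 (mod 137)
29^136 ≡ 1 (mod 137) ✓
Hence ord(29) = 136.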